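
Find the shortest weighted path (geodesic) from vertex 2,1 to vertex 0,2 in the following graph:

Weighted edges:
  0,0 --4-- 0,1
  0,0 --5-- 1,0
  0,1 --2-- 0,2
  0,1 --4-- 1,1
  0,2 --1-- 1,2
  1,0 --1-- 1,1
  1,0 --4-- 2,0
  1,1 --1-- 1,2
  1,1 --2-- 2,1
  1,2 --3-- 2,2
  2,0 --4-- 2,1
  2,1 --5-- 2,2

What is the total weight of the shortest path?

Shortest path: 2,1 → 1,1 → 1,2 → 0,2, total weight = 4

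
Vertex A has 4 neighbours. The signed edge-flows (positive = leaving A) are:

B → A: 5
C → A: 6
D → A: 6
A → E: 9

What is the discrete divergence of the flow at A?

Divergence = sum of outgoing flows = (-5) + (-6) + (-6) + 9 = -8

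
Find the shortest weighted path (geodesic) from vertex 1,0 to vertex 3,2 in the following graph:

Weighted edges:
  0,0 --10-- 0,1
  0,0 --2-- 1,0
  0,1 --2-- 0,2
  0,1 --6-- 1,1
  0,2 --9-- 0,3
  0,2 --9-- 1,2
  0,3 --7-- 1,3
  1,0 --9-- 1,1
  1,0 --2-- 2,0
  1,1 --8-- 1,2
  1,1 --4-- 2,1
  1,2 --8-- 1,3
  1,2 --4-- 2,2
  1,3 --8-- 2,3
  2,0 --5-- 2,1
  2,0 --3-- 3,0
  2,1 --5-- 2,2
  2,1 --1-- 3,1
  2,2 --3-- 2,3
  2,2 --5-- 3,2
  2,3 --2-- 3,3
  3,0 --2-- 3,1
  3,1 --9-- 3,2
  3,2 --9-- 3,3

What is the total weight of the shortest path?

Shortest path: 1,0 → 2,0 → 3,0 → 3,1 → 3,2, total weight = 16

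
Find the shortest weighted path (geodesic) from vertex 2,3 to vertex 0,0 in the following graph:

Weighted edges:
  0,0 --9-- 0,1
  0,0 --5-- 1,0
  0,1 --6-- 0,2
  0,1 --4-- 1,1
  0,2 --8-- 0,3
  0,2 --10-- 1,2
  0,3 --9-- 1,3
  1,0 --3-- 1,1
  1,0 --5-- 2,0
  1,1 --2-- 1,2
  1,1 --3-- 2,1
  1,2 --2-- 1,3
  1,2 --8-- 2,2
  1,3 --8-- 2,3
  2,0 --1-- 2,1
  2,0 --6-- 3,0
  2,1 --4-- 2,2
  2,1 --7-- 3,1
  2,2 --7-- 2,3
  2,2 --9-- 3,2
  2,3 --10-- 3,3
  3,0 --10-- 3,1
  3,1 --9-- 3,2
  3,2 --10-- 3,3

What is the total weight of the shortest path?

Shortest path: 2,3 → 1,3 → 1,2 → 1,1 → 1,0 → 0,0, total weight = 20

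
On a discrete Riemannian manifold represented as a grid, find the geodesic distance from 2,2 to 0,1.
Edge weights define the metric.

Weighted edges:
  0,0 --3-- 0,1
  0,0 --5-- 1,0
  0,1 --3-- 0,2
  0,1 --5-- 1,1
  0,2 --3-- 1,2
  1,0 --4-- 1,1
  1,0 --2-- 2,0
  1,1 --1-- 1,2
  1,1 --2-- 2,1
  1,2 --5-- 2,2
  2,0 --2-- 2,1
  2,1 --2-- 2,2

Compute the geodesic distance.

Shortest path: 2,2 → 2,1 → 1,1 → 0,1, total weight = 9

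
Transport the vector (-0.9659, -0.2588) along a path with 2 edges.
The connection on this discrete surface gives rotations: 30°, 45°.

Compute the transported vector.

Total rotation: 30° + 45° = 75°. Final vector: (0, -1)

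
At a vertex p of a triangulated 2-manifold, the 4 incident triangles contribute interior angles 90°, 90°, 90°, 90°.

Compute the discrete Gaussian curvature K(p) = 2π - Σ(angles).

Sum of angles = 360°. K = 360° - 360° = 0° = 0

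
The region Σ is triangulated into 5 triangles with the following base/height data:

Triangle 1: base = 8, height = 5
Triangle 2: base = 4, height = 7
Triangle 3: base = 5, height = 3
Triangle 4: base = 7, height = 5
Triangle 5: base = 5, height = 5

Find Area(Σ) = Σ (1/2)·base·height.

(1/2)×8×5 + (1/2)×4×7 + (1/2)×5×3 + (1/2)×7×5 + (1/2)×5×5 = 71.5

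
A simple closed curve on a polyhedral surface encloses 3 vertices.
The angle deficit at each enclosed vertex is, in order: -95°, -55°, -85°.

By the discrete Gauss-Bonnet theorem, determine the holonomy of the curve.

Holonomy = total enclosed curvature = (-95°) + (-55°) + (-85°) = -235°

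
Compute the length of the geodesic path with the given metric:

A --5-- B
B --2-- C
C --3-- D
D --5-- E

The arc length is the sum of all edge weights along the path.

Arc length = 5 + 2 + 3 + 5 = 15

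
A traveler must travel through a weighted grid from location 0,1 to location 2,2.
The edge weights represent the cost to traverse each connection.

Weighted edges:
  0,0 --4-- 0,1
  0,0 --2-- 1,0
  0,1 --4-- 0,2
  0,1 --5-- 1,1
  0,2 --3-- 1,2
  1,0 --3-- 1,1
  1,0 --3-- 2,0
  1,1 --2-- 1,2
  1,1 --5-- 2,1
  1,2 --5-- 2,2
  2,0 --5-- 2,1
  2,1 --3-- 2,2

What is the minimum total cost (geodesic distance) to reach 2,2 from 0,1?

Shortest path: 0,1 → 0,2 → 1,2 → 2,2, total weight = 12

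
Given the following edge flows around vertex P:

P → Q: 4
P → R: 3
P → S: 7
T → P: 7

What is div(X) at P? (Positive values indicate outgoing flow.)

Divergence = sum of outgoing flows = 4 + 3 + 7 + (-7) = 7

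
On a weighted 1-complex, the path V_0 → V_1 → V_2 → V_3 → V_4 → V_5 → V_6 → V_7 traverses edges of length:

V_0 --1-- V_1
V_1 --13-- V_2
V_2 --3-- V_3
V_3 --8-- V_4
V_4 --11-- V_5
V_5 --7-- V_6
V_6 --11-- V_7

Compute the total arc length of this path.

Arc length = 1 + 13 + 3 + 8 + 11 + 7 + 11 = 54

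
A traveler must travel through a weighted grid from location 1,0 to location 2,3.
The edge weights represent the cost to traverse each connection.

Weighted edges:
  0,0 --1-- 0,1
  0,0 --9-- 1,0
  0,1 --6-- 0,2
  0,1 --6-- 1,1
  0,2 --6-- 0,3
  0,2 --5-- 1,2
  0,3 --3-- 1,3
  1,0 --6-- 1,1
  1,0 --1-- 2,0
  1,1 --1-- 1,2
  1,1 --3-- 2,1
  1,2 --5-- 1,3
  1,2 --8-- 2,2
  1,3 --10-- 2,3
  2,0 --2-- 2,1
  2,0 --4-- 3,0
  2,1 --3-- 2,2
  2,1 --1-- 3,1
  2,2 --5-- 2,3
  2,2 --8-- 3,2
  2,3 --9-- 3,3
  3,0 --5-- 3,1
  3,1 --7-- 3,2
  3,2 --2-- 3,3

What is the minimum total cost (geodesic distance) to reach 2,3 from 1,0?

Shortest path: 1,0 → 2,0 → 2,1 → 2,2 → 2,3, total weight = 11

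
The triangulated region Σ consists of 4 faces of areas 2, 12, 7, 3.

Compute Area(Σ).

2 + 12 + 7 + 3 = 24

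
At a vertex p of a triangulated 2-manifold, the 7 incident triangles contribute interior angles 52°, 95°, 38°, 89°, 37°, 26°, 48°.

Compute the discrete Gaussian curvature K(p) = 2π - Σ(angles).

Sum of angles = 385°. K = 360° - 385° = -25° = -5π/36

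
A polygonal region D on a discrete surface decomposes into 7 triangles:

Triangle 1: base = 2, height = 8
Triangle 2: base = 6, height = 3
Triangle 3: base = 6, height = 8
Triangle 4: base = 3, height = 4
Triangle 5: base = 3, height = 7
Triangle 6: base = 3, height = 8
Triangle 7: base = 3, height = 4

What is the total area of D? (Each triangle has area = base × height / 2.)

(1/2)×2×8 + (1/2)×6×3 + (1/2)×6×8 + (1/2)×3×4 + (1/2)×3×7 + (1/2)×3×8 + (1/2)×3×4 = 75.5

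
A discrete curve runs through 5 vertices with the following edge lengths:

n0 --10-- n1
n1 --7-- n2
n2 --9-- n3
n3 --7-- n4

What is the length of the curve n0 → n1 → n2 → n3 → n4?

Arc length = 10 + 7 + 9 + 7 = 33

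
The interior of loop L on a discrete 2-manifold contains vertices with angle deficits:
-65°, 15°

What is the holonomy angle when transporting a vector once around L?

Holonomy = total enclosed curvature = (-65°) + 15° = -50°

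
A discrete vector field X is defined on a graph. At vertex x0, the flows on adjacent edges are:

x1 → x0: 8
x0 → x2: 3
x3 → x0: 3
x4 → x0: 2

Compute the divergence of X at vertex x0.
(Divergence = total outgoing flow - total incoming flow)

Divergence = sum of outgoing flows = (-8) + 3 + (-3) + (-2) = -10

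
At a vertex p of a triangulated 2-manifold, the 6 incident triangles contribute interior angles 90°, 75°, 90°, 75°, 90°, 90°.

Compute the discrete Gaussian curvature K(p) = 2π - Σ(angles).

Sum of angles = 510°. K = 360° - 510° = -150°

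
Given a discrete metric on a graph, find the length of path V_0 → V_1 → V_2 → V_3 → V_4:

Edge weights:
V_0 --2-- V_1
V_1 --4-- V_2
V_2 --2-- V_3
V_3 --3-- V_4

Arc length = 2 + 4 + 2 + 3 = 11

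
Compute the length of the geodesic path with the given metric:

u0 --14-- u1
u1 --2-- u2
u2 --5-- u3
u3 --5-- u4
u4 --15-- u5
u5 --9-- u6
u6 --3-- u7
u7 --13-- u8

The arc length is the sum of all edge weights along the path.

Arc length = 14 + 2 + 5 + 5 + 15 + 9 + 3 + 13 = 66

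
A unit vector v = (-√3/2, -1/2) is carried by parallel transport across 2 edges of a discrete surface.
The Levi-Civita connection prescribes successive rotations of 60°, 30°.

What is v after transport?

Total rotation: 60° + 30° = 90°. Final vector: (0.5000, -0.8660)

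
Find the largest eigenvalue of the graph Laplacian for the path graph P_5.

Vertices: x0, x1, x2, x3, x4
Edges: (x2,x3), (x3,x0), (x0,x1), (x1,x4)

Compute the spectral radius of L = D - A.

The path graph P_n has Laplacian eigenvalues λ_k = 2 − 2cos(kπ/n), k = 0, 1, …, n−1. Here n = 5:
k=0: 2 − 2cos(0) = 0.0; k=1: 2 − 2cos(π/5) = 0.382; k=2: 2 − 2cos(2π/5) = 1.382; k=3: 2 − 2cos(3π/5) = 2.618; k=4: 2 − 2cos(4π/5) = 3.618.
Laplacian eigenvalues: [0.0, 0.382, 1.382, 2.618, 3.618]. Largest eigenvalue (spectral radius) = 3.618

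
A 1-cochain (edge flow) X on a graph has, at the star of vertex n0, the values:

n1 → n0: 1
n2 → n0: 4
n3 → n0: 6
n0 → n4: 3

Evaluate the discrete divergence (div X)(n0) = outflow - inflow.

Divergence = sum of outgoing flows = (-1) + (-4) + (-6) + 3 = -8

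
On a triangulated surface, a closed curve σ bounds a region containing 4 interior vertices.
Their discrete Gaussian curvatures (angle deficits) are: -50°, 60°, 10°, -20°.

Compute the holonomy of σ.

Holonomy = total enclosed curvature = (-50°) + 60° + 10° + (-20°) = 0°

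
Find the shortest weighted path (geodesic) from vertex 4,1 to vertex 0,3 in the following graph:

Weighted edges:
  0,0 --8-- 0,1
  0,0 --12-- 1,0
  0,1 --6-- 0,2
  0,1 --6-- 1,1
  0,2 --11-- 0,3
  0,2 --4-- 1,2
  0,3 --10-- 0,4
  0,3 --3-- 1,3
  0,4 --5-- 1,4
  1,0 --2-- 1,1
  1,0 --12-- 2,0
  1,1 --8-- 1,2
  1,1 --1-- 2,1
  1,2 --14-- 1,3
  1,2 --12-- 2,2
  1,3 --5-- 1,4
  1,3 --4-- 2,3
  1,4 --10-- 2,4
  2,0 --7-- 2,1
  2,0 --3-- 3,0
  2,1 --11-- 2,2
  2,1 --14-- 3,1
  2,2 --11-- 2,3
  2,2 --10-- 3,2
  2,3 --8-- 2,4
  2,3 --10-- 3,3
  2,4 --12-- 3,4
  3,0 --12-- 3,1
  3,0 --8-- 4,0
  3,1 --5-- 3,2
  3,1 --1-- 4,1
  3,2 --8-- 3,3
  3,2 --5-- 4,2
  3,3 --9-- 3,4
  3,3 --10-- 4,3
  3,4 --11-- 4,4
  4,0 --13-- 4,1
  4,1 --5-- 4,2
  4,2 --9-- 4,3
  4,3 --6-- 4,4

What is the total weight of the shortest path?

Shortest path: 4,1 → 3,1 → 3,2 → 3,3 → 2,3 → 1,3 → 0,3, total weight = 31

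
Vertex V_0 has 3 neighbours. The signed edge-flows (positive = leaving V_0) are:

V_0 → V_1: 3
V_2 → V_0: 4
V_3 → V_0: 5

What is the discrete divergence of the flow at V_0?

Divergence = sum of outgoing flows = 3 + (-4) + (-5) = -6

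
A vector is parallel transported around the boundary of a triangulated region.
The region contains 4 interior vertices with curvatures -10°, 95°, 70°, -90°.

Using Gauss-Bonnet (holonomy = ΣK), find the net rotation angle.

Holonomy = total enclosed curvature = (-10°) + 95° + 70° + (-90°) = 65°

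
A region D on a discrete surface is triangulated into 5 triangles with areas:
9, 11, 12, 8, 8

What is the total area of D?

9 + 11 + 12 + 8 + 8 = 48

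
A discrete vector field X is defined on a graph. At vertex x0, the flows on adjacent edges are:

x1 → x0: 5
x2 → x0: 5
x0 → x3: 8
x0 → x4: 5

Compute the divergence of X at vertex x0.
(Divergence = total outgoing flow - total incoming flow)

Divergence = sum of outgoing flows = (-5) + (-5) + 8 + 5 = 3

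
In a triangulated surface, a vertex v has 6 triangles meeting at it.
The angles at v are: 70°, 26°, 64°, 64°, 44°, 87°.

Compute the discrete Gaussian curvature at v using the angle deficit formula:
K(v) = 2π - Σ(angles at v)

Sum of angles = 355°. K = 360° - 355° = 5° = π/36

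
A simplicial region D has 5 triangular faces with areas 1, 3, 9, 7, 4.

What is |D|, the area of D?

1 + 3 + 9 + 7 + 4 = 24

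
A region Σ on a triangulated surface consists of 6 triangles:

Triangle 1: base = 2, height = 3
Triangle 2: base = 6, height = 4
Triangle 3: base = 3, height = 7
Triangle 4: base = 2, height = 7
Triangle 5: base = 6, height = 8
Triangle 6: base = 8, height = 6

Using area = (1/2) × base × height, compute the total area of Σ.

(1/2)×2×3 + (1/2)×6×4 + (1/2)×3×7 + (1/2)×2×7 + (1/2)×6×8 + (1/2)×8×6 = 80.5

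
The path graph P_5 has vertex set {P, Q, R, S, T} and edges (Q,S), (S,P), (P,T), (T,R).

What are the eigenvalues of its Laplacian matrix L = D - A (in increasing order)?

The path graph P_n has Laplacian eigenvalues λ_k = 2 − 2cos(kπ/n), k = 0, 1, …, n−1. Here n = 5:
k=0: 2 − 2cos(0) = 0.0; k=1: 2 − 2cos(π/5) = 0.382; k=2: 2 − 2cos(2π/5) = 1.382; k=3: 2 − 2cos(3π/5) = 2.618; k=4: 2 − 2cos(4π/5) = 3.618.
Laplacian eigenvalues (increasing order): [0.0, 0.382, 1.382, 2.618, 3.618]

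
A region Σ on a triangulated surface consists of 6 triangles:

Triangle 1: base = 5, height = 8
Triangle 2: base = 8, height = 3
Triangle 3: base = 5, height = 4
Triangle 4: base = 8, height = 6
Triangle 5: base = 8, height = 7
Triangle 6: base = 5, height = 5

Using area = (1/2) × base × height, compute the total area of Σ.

(1/2)×5×8 + (1/2)×8×3 + (1/2)×5×4 + (1/2)×8×6 + (1/2)×8×7 + (1/2)×5×5 = 106.5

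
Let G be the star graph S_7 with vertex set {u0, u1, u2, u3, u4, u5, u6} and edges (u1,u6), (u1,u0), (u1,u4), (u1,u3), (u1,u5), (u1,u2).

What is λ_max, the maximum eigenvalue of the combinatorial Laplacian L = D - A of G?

The star S_7 is the complete bipartite graph K_{1,6} (one hub of degree 6, 6 leaves of degree 1). The Laplacian spectrum of K_{p,q} is 0, p (multiplicity q−1), q (multiplicity p−1), p+q. With p = 1, q = 6: 0 once, 1 with multiplicity 5, and 7 once. (Check: trace L = sum of degrees = 12 = 5·1 + 7.)
Laplacian eigenvalues: [0.0, 1.0, 1.0, 1.0, 1.0, 1.0, 7.0]. Largest eigenvalue (spectral radius) = 7.0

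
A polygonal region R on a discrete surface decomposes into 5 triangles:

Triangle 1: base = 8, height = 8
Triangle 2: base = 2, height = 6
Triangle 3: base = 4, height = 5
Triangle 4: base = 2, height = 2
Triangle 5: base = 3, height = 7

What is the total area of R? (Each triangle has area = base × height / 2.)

(1/2)×8×8 + (1/2)×2×6 + (1/2)×4×5 + (1/2)×2×2 + (1/2)×3×7 = 60.5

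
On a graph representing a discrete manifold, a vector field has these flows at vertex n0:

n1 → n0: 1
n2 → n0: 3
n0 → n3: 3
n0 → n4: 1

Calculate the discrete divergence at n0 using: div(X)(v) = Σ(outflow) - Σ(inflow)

Divergence = sum of outgoing flows = (-1) + (-3) + 3 + 1 = 0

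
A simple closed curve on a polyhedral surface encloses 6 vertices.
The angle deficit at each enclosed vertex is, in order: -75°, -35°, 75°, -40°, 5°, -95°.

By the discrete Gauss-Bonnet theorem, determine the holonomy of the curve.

Holonomy = total enclosed curvature = (-75°) + (-35°) + 75° + (-40°) + 5° + (-95°) = -165°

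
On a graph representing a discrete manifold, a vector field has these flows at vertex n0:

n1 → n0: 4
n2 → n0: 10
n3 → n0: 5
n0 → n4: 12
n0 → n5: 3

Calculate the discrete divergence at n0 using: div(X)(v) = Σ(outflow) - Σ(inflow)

Divergence = sum of outgoing flows = (-4) + (-10) + (-5) + 12 + 3 = -4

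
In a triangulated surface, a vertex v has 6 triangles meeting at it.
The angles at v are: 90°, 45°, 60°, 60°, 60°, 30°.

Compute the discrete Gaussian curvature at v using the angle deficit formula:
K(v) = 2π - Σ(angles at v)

Sum of angles = 345°. K = 360° - 345° = 15° = π/12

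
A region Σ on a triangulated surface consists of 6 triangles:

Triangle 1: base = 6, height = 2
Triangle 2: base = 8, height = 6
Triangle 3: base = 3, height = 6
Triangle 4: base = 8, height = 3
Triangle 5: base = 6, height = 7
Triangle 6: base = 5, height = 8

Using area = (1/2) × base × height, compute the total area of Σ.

(1/2)×6×2 + (1/2)×8×6 + (1/2)×3×6 + (1/2)×8×3 + (1/2)×6×7 + (1/2)×5×8 = 92.0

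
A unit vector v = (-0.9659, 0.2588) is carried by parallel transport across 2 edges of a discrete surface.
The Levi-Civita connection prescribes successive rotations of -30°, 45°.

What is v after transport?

Total rotation: (-30°) + 45° = 15°. Final vector: (-1, 0)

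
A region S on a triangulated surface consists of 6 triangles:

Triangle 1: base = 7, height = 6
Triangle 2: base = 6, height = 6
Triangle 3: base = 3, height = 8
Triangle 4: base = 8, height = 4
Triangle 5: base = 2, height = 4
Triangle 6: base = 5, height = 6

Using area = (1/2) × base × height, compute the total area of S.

(1/2)×7×6 + (1/2)×6×6 + (1/2)×3×8 + (1/2)×8×4 + (1/2)×2×4 + (1/2)×5×6 = 86.0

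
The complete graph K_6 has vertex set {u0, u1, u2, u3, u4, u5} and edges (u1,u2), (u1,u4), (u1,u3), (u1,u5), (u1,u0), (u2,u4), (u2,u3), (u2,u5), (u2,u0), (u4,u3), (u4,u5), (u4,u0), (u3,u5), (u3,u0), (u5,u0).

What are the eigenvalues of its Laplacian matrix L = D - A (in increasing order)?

For the complete graph K_n, L = nI − J (J = all-ones matrix). J has eigenvalues n (once, eigenvector 𝟙) and 0 (multiplicity n−1), so L has eigenvalues 0 (once) and n (multiplicity n−1). Here n = 6: eigenvalue 0 once and 6 with multiplicity 5.
Laplacian eigenvalues (increasing order): [0.0, 6.0, 6.0, 6.0, 6.0, 6.0]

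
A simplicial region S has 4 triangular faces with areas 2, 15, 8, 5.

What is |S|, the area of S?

2 + 15 + 8 + 5 = 30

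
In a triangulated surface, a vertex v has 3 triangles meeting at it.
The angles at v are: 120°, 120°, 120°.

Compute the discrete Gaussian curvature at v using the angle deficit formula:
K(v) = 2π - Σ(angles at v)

Sum of angles = 360°. K = 360° - 360° = 0° = 0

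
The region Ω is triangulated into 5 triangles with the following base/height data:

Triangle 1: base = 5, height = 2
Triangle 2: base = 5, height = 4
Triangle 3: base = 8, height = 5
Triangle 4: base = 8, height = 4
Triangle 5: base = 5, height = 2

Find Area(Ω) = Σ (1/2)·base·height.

(1/2)×5×2 + (1/2)×5×4 + (1/2)×8×5 + (1/2)×8×4 + (1/2)×5×2 = 56.0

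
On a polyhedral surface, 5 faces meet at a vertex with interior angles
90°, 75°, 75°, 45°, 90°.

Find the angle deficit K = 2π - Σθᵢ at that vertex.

Sum of angles = 375°. K = 360° - 375° = -15° = -π/12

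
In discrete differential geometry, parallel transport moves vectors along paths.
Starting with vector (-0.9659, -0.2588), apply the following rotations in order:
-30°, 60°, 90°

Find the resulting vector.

Total rotation: (-30°) + 60° + 90° = 120°. Final vector: (0.7071, -0.7071)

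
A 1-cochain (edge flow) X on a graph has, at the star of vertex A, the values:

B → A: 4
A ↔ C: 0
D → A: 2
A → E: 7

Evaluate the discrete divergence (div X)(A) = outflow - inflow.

Divergence = sum of outgoing flows = (-4) + 0 + (-2) + 7 = 1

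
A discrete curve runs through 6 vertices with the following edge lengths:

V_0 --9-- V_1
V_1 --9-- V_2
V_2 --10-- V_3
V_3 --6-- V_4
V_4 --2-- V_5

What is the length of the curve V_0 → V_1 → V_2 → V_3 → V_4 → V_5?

Arc length = 9 + 9 + 10 + 6 + 2 = 36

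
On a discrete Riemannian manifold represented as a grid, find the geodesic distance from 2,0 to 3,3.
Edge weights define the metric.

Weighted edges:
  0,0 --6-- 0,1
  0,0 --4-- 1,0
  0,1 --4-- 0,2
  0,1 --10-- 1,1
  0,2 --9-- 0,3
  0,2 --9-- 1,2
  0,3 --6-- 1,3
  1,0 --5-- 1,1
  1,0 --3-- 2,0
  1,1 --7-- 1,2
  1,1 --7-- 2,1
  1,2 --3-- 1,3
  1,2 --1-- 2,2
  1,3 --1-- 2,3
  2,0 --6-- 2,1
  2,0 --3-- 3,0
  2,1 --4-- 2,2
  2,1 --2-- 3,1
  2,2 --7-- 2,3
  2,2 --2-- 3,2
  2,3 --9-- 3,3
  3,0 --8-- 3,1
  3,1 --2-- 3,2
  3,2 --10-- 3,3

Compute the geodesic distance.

Shortest path: 2,0 → 2,1 → 3,1 → 3,2 → 3,3, total weight = 20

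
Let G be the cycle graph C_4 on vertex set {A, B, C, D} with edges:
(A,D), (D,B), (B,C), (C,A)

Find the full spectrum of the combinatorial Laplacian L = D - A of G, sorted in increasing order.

The cycle graph C_n has Laplacian eigenvalues λ_k = 2 − 2cos(2πk/n), k = 0, 1, …, n−1. Here n = 4:
k=0: 2 − 2cos(0) = 0.0; k=1: 2 − 2cos(π/2) = 2.0; k=2: 2 − 2cos(π) = 4.0; k=3: 2 − 2cos(3π/2) = 2.0.
Laplacian eigenvalues (increasing order): [0.0, 2.0, 2.0, 4.0]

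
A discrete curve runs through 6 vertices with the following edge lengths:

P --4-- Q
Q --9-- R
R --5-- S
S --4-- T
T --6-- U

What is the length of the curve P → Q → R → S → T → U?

Arc length = 4 + 9 + 5 + 4 + 6 = 28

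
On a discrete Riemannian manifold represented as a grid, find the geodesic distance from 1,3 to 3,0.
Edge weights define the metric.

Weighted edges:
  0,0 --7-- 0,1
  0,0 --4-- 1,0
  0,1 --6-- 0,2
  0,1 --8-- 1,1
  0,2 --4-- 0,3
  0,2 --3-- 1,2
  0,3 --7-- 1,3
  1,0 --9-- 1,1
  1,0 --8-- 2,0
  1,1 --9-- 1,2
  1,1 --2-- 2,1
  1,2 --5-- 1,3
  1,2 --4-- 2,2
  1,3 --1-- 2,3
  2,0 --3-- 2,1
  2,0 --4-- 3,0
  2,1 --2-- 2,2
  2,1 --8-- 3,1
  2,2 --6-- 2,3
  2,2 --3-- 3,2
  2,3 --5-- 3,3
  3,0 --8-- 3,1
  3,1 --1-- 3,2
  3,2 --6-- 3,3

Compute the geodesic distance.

Shortest path: 1,3 → 2,3 → 2,2 → 2,1 → 2,0 → 3,0, total weight = 16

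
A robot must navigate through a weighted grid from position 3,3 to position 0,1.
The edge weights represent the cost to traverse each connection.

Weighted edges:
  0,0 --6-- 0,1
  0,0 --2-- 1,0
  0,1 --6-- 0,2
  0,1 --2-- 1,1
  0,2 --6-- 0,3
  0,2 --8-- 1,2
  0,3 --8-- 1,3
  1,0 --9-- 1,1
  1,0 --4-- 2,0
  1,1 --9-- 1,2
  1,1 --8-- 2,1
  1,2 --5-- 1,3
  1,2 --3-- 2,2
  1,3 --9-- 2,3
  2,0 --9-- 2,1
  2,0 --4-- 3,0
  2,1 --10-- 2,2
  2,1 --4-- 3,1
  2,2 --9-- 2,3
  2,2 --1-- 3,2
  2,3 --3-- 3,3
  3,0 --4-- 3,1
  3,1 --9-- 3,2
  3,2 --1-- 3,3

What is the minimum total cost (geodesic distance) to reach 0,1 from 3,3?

Shortest path: 3,3 → 3,2 → 2,2 → 1,2 → 1,1 → 0,1, total weight = 16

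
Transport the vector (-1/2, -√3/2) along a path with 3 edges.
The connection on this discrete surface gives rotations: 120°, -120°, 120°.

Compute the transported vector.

Total rotation: 120° + (-120°) + 120° = 120°. Final vector: (1, 0)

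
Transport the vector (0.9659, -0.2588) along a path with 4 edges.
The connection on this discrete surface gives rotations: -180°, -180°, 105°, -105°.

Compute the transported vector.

Total rotation: (-180°) + (-180°) + 105° + (-105°) = -360° ≡ 0° (mod 360°). Final vector: (0.9659, -0.2588)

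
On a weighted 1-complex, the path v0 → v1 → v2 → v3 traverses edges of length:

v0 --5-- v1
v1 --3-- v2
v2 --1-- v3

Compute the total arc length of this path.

Arc length = 5 + 3 + 1 = 9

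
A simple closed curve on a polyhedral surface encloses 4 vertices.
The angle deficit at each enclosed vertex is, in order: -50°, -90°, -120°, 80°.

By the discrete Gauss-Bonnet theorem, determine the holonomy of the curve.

Holonomy = total enclosed curvature = (-50°) + (-90°) + (-120°) + 80° = -180°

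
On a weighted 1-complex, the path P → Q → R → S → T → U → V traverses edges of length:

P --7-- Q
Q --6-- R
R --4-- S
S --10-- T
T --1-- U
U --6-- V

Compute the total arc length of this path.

Arc length = 7 + 6 + 4 + 10 + 1 + 6 = 34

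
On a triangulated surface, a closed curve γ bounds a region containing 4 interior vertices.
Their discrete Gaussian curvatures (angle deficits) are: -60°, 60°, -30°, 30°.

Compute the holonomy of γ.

Holonomy = total enclosed curvature = (-60°) + 60° + (-30°) + 30° = 0°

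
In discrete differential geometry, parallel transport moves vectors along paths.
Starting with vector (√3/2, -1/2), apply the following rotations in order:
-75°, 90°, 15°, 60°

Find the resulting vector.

Total rotation: (-75°) + 90° + 15° + 60° = 90°. Final vector: (0.5000, 0.8660)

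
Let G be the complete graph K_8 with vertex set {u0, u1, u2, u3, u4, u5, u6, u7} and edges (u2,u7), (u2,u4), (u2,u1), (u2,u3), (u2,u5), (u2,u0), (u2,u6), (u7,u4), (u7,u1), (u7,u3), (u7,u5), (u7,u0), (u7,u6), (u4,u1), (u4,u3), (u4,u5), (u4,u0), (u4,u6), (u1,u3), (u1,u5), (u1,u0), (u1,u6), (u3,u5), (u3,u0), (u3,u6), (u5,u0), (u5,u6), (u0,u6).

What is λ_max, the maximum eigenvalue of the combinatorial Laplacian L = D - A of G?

For the complete graph K_n, L = nI − J (J = all-ones matrix). J has eigenvalues n (once, eigenvector 𝟙) and 0 (multiplicity n−1), so L has eigenvalues 0 (once) and n (multiplicity n−1). Here n = 8: eigenvalue 0 once and 8 with multiplicity 7.
Laplacian eigenvalues: [0.0, 8.0, 8.0, 8.0, 8.0, 8.0, 8.0, 8.0]. Largest eigenvalue (spectral radius) = 8.0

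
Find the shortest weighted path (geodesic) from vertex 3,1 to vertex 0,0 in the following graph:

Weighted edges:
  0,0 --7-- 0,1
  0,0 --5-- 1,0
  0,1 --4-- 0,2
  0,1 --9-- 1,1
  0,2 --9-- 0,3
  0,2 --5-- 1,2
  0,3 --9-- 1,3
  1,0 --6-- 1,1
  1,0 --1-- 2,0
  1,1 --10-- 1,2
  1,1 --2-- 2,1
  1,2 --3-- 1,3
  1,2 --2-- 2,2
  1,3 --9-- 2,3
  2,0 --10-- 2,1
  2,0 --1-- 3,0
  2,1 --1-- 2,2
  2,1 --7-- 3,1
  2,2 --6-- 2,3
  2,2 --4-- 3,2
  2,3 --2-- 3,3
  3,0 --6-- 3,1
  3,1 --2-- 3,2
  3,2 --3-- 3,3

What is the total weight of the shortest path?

Shortest path: 3,1 → 3,0 → 2,0 → 1,0 → 0,0, total weight = 13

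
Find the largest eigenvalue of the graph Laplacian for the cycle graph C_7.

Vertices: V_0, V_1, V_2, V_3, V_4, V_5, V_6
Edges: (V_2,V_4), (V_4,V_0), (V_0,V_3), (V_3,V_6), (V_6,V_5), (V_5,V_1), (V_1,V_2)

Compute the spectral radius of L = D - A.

The cycle graph C_n has Laplacian eigenvalues λ_k = 2 − 2cos(2πk/n), k = 0, 1, …, n−1. Here n = 7:
k=0: 2 − 2cos(0) = 0.0; k=1: 2 − 2cos(2π/7) = 0.753; k=2: 2 − 2cos(4π/7) = 2.445; k=3: 2 − 2cos(6π/7) = 3.8019; k=4: 2 − 2cos(8π/7) = 3.8019; k=5: 2 − 2cos(10π/7) = 2.445; k=6: 2 − 2cos(12π/7) = 0.753.
Laplacian eigenvalues: [0.0, 0.753, 0.753, 2.445, 2.445, 3.8019, 3.8019]. Largest eigenvalue (spectral radius) = 3.8019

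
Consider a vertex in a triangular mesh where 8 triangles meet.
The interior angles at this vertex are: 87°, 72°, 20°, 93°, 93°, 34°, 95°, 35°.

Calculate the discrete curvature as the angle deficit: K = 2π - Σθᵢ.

Sum of angles = 529°. K = 360° - 529° = -169° = -169π/180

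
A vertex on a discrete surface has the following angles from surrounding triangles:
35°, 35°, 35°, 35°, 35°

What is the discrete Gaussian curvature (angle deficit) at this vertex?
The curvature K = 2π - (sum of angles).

Sum of angles = 175°. K = 360° - 175° = 185°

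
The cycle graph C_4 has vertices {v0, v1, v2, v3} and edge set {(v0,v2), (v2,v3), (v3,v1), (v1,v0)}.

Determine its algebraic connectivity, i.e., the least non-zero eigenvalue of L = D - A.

The cycle graph C_n has Laplacian eigenvalues λ_k = 2 − 2cos(2πk/n), k = 0, 1, …, n−1. Here n = 4:
k=0: 2 − 2cos(0) = 0.0; k=1: 2 − 2cos(π/2) = 2.0; k=2: 2 − 2cos(π) = 4.0; k=3: 2 − 2cos(3π/2) = 2.0.
Laplacian eigenvalues: [0.0, 2.0, 2.0, 4.0]. Algebraic connectivity (smallest non-zero eigenvalue) = 2.0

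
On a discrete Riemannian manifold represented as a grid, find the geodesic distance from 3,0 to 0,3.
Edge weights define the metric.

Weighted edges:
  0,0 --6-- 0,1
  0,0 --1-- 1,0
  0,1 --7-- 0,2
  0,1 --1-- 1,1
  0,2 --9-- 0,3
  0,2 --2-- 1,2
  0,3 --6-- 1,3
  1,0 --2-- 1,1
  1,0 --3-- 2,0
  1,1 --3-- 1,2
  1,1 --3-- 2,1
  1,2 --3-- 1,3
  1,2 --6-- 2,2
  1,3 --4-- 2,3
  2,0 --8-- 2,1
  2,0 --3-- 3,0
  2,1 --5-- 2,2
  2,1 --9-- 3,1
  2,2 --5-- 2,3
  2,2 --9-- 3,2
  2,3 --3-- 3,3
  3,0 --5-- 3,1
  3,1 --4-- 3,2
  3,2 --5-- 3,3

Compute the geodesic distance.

Shortest path: 3,0 → 2,0 → 1,0 → 1,1 → 1,2 → 1,3 → 0,3, total weight = 20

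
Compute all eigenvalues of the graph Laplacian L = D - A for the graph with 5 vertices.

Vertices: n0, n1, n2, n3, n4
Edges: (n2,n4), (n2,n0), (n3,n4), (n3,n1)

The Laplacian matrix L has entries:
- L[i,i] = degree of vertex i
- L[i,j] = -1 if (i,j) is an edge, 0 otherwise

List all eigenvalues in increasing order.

Degrees: deg(n0) = 1, deg(n1) = 1, deg(n2) = 2, deg(n3) = 2, deg(n4) = 2.
L = D − A with rows/columns ordered (n0, n1, n2, n3, n4):
  [ 1,  0, -1,  0,  0]
  [ 0,  1,  0, -1,  0]
  [-1,  0,  2,  0, -1]
  [ 0, -1,  0,  2, -1]
  [ 0,  0, -1, -1,  2]
Characteristic polynomial: det(λI − L) = λ(λ² − 3λ + 1)(λ² − 5λ + 5).
Roots: λ = 0; (λ² − 3λ + 1) = 0 ⇒ λ = (3 ± √5)/2 ≈ 0.382, 2.618; (λ² − 5λ + 5) = 0 ⇒ λ = (5 ± √5)/2 ≈ 1.382, 3.618.
(Check: the roots sum (with multiplicity) to 8, matching trace L = Σdeg = 2·4 = 8.)
Laplacian eigenvalues (increasing order): [0.0, 0.382, 1.382, 2.618, 3.618]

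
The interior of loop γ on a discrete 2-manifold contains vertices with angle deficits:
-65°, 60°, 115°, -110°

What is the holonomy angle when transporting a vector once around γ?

Holonomy = total enclosed curvature = (-65°) + 60° + 115° + (-110°) = 0°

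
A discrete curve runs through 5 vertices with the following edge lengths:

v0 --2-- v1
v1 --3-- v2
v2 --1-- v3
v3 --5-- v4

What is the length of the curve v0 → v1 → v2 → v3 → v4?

Arc length = 2 + 3 + 1 + 5 = 11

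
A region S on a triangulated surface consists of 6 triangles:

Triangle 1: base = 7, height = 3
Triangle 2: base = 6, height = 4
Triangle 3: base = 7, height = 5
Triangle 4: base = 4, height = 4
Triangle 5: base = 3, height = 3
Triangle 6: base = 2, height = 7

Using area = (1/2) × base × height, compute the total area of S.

(1/2)×7×3 + (1/2)×6×4 + (1/2)×7×5 + (1/2)×4×4 + (1/2)×3×3 + (1/2)×2×7 = 59.5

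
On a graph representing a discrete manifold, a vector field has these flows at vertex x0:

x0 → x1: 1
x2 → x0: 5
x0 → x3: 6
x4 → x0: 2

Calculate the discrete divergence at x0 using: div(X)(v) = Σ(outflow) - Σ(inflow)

Divergence = sum of outgoing flows = 1 + (-5) + 6 + (-2) = 0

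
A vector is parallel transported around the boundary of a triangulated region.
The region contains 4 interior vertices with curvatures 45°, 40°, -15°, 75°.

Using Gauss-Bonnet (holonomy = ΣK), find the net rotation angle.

Holonomy = total enclosed curvature = 45° + 40° + (-15°) + 75° = 145°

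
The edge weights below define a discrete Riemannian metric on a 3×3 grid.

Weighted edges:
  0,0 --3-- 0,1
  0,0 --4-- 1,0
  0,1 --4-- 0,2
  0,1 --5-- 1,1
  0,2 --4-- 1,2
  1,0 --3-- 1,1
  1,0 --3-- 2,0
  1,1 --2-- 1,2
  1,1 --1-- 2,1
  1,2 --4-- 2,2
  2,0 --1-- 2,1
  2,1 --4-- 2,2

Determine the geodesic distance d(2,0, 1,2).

Shortest path: 2,0 → 2,1 → 1,1 → 1,2, total weight = 4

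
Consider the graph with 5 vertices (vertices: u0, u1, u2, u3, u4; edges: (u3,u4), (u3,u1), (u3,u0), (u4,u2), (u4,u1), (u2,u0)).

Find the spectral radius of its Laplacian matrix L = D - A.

Degrees: deg(u0) = 2, deg(u1) = 2, deg(u2) = 2, deg(u3) = 3, deg(u4) = 3.
L = D − A with rows/columns ordered (u0, u1, u2, u3, u4):
  [ 2,  0, -1, -1,  0]
  [ 0,  2,  0, -1, -1]
  [-1,  0,  2,  0, -1]
  [-1, -1,  0,  3, -1]
  [ 0, -1, -1, -1,  3]
Characteristic polynomial: det(λI − L) = λ(λ² − 5λ + 5)(λ² − 7λ + 11).
Roots: λ = 0; (λ² − 5λ + 5) = 0 ⇒ λ = (5 ± √5)/2 ≈ 1.382, 3.618; (λ² − 7λ + 11) = 0 ⇒ λ = (7 ± √5)/2 ≈ 2.382, 4.618.
(Check: the roots sum (with multiplicity) to 12, matching trace L = Σdeg = 2·6 = 12.)
Laplacian eigenvalues: [0.0, 1.382, 2.382, 3.618, 4.618]. Largest eigenvalue (spectral radius) = 4.618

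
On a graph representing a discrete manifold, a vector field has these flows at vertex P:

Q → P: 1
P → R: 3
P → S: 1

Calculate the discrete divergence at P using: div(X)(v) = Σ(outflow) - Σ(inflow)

Divergence = sum of outgoing flows = (-1) + 3 + 1 = 3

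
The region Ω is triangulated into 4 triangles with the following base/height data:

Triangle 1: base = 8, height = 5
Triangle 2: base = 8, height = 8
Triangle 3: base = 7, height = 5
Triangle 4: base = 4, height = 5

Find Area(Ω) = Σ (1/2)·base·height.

(1/2)×8×5 + (1/2)×8×8 + (1/2)×7×5 + (1/2)×4×5 = 79.5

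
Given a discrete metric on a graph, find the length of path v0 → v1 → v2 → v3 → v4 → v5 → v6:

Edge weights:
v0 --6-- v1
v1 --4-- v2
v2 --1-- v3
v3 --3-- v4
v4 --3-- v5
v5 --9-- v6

Arc length = 6 + 4 + 1 + 3 + 3 + 9 = 26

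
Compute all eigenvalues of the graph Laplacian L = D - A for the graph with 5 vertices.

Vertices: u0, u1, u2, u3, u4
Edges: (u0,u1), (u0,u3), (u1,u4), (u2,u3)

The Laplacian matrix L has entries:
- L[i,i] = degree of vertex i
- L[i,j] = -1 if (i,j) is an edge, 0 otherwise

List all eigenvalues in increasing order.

Degrees: deg(u0) = 2, deg(u1) = 2, deg(u2) = 1, deg(u3) = 2, deg(u4) = 1.
L = D − A with rows/columns ordered (u0, u1, u2, u3, u4):
  [ 2, -1,  0, -1,  0]
  [-1,  2,  0,  0, -1]
  [ 0,  0,  1, -1,  0]
  [-1,  0, -1,  2,  0]
  [ 0, -1,  0,  0,  1]
Characteristic polynomial: det(λI − L) = λ(λ² − 3λ + 1)(λ² − 5λ + 5).
Roots: λ = 0; (λ² − 3λ + 1) = 0 ⇒ λ = (3 ± √5)/2 ≈ 0.382, 2.618; (λ² − 5λ + 5) = 0 ⇒ λ = (5 ± √5)/2 ≈ 1.382, 3.618.
(Check: the roots sum (with multiplicity) to 8, matching trace L = Σdeg = 2·4 = 8.)
Laplacian eigenvalues (increasing order): [0.0, 0.382, 1.382, 2.618, 3.618]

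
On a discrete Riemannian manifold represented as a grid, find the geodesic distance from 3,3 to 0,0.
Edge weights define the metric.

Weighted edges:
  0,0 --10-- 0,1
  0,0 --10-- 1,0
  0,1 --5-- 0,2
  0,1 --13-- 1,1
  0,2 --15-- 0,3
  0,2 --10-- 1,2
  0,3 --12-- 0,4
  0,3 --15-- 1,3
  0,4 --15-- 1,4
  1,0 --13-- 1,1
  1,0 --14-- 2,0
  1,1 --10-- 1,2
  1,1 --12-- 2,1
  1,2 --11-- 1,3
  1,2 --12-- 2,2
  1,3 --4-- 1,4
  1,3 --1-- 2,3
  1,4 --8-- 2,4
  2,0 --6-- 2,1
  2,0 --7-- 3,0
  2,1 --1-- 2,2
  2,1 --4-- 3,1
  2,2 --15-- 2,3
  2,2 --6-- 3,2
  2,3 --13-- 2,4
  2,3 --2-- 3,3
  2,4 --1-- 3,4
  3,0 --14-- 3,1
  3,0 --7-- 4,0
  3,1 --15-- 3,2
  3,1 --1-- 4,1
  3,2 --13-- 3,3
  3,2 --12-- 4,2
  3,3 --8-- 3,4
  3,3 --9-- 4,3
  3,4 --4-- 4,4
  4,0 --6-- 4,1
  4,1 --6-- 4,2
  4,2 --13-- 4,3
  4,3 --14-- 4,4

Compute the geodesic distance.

Shortest path: 3,3 → 2,3 → 1,3 → 1,2 → 0,2 → 0,1 → 0,0, total weight = 39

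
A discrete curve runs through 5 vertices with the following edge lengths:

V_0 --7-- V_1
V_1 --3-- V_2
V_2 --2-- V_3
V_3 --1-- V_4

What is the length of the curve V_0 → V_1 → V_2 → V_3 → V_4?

Arc length = 7 + 3 + 2 + 1 = 13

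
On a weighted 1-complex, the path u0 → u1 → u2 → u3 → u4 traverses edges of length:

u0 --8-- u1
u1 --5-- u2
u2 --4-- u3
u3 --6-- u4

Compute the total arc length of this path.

Arc length = 8 + 5 + 4 + 6 = 23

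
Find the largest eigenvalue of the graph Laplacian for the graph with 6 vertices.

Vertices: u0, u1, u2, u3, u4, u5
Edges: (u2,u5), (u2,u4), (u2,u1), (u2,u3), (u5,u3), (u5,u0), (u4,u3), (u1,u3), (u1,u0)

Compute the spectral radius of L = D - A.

Degrees: deg(u0) = 2, deg(u1) = 3, deg(u2) = 4, deg(u3) = 4, deg(u4) = 2, deg(u5) = 3.
L = D − A with rows/columns ordered (u0, u1, u2, u3, u4, u5):
  [ 2, -1,  0,  0,  0, -1]
  [-1,  3, -1, -1,  0,  0]
  [ 0, -1,  4, -1, -1, -1]
  [ 0, -1, -1,  4, -1, -1]
  [ 0,  0, -1, -1,  2,  0]
  [-1,  0, -1, -1,  0,  3]
Characteristic polynomial: det(λI − L) = λ(λ² − 7λ + 8)(λ − 3)²(λ − 5).
Roots: λ = 0; (λ² − 7λ + 8) = 0 ⇒ λ = (7 ± √17)/2 ≈ 1.4384, 5.5616; (λ − 3) = 0 ⇒ λ = 3 (multiplicity 2); (λ − 5) = 0 ⇒ λ = 5.
(Check: the roots sum (with multiplicity) to 18, matching trace L = Σdeg = 2·9 = 18.)
Laplacian eigenvalues: [0.0, 1.4384, 3.0, 3.0, 5.0, 5.5616]. Largest eigenvalue (spectral radius) = 5.5616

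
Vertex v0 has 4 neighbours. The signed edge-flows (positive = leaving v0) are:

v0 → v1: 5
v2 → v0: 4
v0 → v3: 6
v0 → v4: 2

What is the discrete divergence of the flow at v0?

Divergence = sum of outgoing flows = 5 + (-4) + 6 + 2 = 9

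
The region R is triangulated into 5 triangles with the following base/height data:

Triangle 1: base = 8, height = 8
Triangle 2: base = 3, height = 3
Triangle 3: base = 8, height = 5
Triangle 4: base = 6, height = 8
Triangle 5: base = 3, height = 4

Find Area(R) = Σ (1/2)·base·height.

(1/2)×8×8 + (1/2)×3×3 + (1/2)×8×5 + (1/2)×6×8 + (1/2)×3×4 = 86.5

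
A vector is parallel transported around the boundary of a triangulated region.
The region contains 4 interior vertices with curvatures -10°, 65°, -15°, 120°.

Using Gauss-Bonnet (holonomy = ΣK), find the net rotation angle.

Holonomy = total enclosed curvature = (-10°) + 65° + (-15°) + 120° = 160°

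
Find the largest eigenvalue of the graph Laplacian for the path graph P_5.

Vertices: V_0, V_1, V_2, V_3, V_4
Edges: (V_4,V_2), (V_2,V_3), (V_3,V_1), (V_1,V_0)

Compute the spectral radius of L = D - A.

The path graph P_n has Laplacian eigenvalues λ_k = 2 − 2cos(kπ/n), k = 0, 1, …, n−1. Here n = 5:
k=0: 2 − 2cos(0) = 0.0; k=1: 2 − 2cos(π/5) = 0.382; k=2: 2 − 2cos(2π/5) = 1.382; k=3: 2 − 2cos(3π/5) = 2.618; k=4: 2 − 2cos(4π/5) = 3.618.
Laplacian eigenvalues: [0.0, 0.382, 1.382, 2.618, 3.618]. Largest eigenvalue (spectral radius) = 3.618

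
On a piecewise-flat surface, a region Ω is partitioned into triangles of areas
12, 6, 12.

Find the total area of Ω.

12 + 6 + 12 = 30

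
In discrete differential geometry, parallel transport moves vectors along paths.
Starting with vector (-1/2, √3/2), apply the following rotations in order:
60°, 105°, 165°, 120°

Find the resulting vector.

Total rotation: 60° + 105° + 165° + 120° = 450° ≡ 90° (mod 360°). Final vector: (-0.8660, -0.5000)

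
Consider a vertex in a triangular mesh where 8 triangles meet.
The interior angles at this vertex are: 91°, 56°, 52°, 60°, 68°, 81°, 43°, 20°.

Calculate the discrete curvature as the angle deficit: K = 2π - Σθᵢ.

Sum of angles = 471°. K = 360° - 471° = -111° = -37π/60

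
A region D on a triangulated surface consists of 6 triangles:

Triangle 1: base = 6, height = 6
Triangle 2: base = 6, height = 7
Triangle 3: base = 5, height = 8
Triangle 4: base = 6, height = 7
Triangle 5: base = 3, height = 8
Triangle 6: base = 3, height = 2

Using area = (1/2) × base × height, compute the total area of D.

(1/2)×6×6 + (1/2)×6×7 + (1/2)×5×8 + (1/2)×6×7 + (1/2)×3×8 + (1/2)×3×2 = 95.0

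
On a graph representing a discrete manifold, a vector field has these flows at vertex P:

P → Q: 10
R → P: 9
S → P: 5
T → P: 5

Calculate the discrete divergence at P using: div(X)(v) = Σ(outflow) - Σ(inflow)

Divergence = sum of outgoing flows = 10 + (-9) + (-5) + (-5) = -9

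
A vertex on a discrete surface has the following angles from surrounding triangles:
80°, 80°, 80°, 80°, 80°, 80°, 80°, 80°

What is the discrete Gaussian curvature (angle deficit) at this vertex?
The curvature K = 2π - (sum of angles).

Sum of angles = 640°. K = 360° - 640° = -280° = -14π/9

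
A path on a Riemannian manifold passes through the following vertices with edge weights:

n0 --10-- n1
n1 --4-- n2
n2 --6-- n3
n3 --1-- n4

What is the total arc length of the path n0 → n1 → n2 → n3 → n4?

Arc length = 10 + 4 + 6 + 1 = 21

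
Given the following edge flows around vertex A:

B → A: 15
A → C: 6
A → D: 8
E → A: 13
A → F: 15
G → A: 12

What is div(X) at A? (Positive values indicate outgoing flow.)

Divergence = sum of outgoing flows = (-15) + 6 + 8 + (-13) + 15 + (-12) = -11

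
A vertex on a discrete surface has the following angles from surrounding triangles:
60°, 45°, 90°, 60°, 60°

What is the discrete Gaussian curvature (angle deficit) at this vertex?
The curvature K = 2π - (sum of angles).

Sum of angles = 315°. K = 360° - 315° = 45° = π/4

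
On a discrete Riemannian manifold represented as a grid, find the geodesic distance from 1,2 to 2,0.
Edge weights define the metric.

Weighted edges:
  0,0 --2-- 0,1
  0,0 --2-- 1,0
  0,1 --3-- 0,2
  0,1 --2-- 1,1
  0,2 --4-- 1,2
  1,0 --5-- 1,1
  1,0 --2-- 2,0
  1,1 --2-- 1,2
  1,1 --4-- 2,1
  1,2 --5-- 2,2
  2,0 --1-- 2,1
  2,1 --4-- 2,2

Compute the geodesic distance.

Shortest path: 1,2 → 1,1 → 2,1 → 2,0, total weight = 7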